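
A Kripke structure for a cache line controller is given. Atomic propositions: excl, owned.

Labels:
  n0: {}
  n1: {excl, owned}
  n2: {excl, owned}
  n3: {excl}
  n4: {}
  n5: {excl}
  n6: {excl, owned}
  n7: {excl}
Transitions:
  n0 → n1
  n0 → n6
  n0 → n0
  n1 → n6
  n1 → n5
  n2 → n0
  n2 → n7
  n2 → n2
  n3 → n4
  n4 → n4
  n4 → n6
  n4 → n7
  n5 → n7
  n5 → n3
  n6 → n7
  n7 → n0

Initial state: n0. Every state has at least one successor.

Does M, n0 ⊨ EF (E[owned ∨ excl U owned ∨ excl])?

Yes

States satisfying E[owned ∨ excl U owned ∨ excl]: {n1, n2, n3, n5, n6, n7}.
States satisfying EF (E[owned ∨ excl U owned ∨ excl]): {n0, n1, n2, n3, n4, n5, n6, n7}.
Some path from n0 reaches a state where E[owned ∨ excl U owned ∨ excl] holds.
n0 ∈ Sat(EF (E[owned ∨ excl U owned ∨ excl])).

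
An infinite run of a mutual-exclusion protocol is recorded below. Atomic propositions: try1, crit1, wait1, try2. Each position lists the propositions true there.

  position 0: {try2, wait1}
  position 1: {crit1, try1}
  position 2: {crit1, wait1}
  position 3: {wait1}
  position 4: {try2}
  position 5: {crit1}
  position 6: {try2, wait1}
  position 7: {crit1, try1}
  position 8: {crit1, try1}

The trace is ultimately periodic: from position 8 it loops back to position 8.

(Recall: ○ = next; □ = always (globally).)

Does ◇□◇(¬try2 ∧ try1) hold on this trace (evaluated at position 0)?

Yes

□◇(¬try2 ∧ try1) holds at position 0, which is reachable from 0, so ◇□◇(¬try2 ∧ try1) holds.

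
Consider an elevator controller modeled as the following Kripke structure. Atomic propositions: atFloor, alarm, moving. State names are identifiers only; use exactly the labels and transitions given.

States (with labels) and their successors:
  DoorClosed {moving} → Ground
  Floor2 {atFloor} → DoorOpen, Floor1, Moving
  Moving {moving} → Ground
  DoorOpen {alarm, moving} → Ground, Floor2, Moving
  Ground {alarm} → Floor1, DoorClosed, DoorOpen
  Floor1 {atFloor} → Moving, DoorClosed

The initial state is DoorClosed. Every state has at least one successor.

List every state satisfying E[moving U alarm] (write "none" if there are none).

States satisfying moving: {DoorClosed, Moving, DoorOpen}.
States satisfying alarm: {DoorOpen, Ground}.
States satisfying E[moving U alarm]: {DoorClosed, Moving, DoorOpen, Ground}.

{DoorClosed, Moving, DoorOpen, Ground}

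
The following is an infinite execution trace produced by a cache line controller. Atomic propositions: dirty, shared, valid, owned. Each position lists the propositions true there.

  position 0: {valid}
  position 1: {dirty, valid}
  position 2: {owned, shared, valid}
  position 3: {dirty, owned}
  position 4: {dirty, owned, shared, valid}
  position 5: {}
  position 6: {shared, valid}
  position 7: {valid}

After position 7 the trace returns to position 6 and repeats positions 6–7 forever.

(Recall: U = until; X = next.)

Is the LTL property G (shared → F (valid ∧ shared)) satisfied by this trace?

shared → F (valid ∧ shared) holds at every position 0..7, and those are all positions ever visited, so G (shared → F (valid ∧ shared)) holds.
Positions where shared holds: 2, 4, 6.
Check F (valid ∧ shared) at each: 2→ok, 4→ok, 6→ok.

Yes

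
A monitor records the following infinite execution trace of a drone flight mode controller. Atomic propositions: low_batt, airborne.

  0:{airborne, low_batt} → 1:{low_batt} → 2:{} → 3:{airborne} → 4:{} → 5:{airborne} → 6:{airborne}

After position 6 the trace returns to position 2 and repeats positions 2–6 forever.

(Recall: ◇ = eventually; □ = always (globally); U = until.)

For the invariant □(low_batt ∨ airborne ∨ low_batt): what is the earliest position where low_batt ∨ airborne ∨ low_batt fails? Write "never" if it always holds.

Check low_batt ∨ airborne ∨ low_batt at each position in order: 0 ✓, 1 ✓.
At position 2 the labels are {}, so low_batt ∨ airborne ∨ low_batt is false there. This is the first violation.

2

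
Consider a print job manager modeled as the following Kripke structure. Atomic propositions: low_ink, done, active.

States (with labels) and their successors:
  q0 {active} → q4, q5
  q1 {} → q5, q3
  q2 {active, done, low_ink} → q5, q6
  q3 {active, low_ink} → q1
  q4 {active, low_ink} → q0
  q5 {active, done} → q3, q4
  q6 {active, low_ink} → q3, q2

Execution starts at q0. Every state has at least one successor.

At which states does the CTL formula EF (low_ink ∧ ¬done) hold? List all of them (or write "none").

States satisfying low_ink ∧ ¬done: {q3, q4, q6}.
States satisfying EF (low_ink ∧ ¬done): {q0, q1, q2, q3, q4, q5, q6}.

{q0, q1, q2, q3, q4, q5, q6}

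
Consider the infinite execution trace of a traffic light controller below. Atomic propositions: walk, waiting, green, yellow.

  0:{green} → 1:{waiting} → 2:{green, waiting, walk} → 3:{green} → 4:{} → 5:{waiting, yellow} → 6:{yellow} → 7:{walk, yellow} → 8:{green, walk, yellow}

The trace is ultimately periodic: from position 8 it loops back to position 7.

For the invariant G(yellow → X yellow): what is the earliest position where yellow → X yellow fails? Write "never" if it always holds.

yellow → X yellow holds at every position 0..8, and those are all the positions the trace ever visits, so the invariant G(yellow → X yellow) is never violated.

never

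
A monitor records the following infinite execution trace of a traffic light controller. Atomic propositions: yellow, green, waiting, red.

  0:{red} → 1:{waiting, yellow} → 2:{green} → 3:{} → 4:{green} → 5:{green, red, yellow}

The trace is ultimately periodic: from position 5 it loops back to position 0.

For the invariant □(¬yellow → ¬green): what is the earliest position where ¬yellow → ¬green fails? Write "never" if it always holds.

Check ¬yellow → ¬green at each position in order: 0 ✓, 1 ✓.
At position 2 the labels are {green}, so ¬yellow → ¬green is false there. This is the first violation.

2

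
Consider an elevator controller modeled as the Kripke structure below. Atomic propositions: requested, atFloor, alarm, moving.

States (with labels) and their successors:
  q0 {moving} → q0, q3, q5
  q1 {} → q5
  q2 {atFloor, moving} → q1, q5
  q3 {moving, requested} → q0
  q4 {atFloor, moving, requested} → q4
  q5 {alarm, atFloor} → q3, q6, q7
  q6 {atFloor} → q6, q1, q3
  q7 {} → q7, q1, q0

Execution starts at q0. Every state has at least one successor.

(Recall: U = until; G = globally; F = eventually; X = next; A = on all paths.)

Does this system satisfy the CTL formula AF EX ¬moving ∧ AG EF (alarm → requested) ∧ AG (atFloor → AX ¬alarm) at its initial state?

Yes

States satisfying EX ¬moving: {q0, q1, q2, q5, q6, q7}.
States satisfying AF EX ¬moving: {q0, q1, q2, q3, q5, q6, q7}.
States satisfying EF (alarm → requested): {q0, q1, q2, q3, q4, q5, q6, q7}.
States satisfying AG EF (alarm → requested): {q0, q1, q2, q3, q4, q5, q6, q7}.
States satisfying atFloor → AX ¬alarm: {q0, q1, q3, q4, q5, q6, q7}.
States satisfying AG (atFloor → AX ¬alarm): {q0, q1, q3, q4, q5, q6, q7}.
States satisfying AF EX ¬moving ∧ AG EF (alarm → requested) ∧ AG (atFloor → AX ¬alarm): {q0, q1, q3, q5, q6, q7}.
q0 ∈ Sat(AF EX ¬moving ∧ AG EF (alarm → requested) ∧ AG (atFloor → AX ¬alarm)).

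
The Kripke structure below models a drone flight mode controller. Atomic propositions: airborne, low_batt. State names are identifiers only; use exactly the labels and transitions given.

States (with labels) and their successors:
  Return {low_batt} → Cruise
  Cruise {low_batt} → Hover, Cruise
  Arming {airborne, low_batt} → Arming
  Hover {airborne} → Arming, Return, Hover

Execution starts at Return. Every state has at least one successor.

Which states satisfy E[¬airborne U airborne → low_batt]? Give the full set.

States satisfying ¬airborne: {Return, Cruise}.
States satisfying airborne → low_batt: {Return, Cruise, Arming}.
States satisfying E[¬airborne U airborne → low_batt]: {Return, Cruise, Arming}.

{Return, Cruise, Arming}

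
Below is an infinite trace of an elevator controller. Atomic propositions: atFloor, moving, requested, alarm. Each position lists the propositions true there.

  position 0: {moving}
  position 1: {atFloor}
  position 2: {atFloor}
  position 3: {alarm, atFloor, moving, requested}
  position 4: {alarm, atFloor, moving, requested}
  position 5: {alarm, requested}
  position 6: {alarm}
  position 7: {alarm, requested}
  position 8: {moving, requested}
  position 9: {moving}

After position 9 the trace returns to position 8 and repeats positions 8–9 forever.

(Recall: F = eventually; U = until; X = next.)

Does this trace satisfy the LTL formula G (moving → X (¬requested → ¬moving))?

moving → X (¬requested → ¬moving) must hold at every position from 0 onward. It fails at position 8, so G (moving → X (¬requested → ¬moving)) is false.
Positions where moving holds: 0, 3, 4, 8, 9.
Check X (¬requested → ¬moving) at each: 0→ok, 3→ok, 4→ok, 8→fails, 9→ok.

Violated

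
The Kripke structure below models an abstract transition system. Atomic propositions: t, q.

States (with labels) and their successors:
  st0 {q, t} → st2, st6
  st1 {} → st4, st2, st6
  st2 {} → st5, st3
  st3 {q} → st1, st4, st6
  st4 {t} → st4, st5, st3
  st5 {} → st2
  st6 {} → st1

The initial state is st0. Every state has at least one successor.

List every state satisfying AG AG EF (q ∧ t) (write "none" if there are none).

none

States satisfying AG EF (q ∧ t): ∅.
States satisfying AG AG EF (q ∧ t): ∅.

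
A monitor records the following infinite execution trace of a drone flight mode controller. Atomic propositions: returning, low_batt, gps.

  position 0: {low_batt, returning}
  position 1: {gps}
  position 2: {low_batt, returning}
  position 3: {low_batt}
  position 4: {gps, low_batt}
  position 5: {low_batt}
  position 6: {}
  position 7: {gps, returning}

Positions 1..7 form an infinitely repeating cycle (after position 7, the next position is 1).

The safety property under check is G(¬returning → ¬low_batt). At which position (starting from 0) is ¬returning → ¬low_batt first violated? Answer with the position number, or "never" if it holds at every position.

3

Check ¬returning → ¬low_batt at each position in order: 0 ✓, 1 ✓, 2 ✓.
At position 3 the labels are {low_batt}, so ¬returning → ¬low_batt is false there. This is the first violation.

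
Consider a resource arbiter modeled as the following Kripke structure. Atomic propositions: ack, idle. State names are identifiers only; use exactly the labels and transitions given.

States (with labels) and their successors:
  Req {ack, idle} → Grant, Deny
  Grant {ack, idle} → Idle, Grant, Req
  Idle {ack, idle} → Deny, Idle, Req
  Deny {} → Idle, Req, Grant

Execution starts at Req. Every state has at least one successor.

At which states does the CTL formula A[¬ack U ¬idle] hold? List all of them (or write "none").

{Deny}

States satisfying ¬ack: {Deny}.
States satisfying ¬idle: {Deny}.
States satisfying A[¬ack U ¬idle]: {Deny}.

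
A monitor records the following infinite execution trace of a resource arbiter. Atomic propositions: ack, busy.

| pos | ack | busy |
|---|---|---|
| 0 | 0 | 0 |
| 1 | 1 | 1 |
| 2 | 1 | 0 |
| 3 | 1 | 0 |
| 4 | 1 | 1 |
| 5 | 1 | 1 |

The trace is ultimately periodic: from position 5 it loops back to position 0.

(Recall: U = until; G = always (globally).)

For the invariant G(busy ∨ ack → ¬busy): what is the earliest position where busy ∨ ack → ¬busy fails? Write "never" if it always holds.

Check busy ∨ ack → ¬busy at each position in order: 0 ✓.
At position 1 the labels are {ack, busy}, so busy ∨ ack → ¬busy is false there. This is the first violation.

1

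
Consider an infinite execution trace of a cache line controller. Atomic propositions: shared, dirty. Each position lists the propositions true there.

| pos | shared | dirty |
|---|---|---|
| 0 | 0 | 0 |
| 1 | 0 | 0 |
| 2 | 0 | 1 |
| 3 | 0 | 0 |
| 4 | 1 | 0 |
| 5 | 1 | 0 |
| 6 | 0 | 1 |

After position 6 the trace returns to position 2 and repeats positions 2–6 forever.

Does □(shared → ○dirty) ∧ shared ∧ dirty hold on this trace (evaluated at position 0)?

Violated

shared → ○dirty must hold at every position from 0 onward. It fails at position 4, so □(shared → ○dirty) is false.
Positions where shared holds: 4, 5.
Check ○dirty at each: 4→fails, 5→ok.
At position 0: □(shared → ○dirty) is false; shared ∧ dirty is false; so □(shared → ○dirty) ∧ shared ∧ dirty is false.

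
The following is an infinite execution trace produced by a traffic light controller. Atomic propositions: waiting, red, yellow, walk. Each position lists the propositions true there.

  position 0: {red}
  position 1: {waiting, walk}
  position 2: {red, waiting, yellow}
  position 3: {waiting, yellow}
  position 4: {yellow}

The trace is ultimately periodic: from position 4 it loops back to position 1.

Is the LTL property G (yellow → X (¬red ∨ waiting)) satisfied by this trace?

Satisfied

yellow → X (¬red ∨ waiting) holds at every position 0..4, and those are all positions ever visited, so G (yellow → X (¬red ∨ waiting)) holds.
Positions where yellow holds: 2, 3, 4.
Check X (¬red ∨ waiting) at each: 2→ok, 3→ok, 4→ok.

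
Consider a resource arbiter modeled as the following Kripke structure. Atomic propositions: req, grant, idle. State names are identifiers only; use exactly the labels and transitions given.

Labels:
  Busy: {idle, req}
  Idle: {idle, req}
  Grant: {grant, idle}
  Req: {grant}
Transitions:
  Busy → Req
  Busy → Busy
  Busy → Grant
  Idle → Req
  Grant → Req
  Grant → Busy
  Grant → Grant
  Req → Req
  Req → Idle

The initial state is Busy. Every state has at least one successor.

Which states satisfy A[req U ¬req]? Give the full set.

States satisfying req: {Busy, Idle}.
States satisfying ¬req: {Grant, Req}.
States satisfying A[req U ¬req]: {Idle, Grant, Req}.

{Idle, Grant, Req}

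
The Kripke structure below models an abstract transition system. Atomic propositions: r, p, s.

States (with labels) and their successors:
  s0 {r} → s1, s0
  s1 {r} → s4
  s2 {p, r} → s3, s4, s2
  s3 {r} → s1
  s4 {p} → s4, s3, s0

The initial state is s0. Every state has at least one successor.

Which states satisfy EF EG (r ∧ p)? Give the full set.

{s2}

States satisfying EG (r ∧ p): {s2}.
States satisfying EF EG (r ∧ p): {s2}.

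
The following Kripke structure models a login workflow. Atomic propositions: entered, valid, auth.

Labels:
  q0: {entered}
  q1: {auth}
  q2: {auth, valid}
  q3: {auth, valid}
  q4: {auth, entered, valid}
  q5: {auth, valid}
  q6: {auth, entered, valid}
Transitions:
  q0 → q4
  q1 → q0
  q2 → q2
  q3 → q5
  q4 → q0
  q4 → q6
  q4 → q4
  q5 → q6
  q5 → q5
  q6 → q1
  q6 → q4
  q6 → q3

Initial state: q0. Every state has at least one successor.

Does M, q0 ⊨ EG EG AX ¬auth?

States satisfying EG AX ¬auth: ∅.
States satisfying EG EG AX ¬auth: ∅.
No suitable path/successor from q0 witnesses the formula.
q0 ∉ Sat(EG EG AX ¬auth).

Does not hold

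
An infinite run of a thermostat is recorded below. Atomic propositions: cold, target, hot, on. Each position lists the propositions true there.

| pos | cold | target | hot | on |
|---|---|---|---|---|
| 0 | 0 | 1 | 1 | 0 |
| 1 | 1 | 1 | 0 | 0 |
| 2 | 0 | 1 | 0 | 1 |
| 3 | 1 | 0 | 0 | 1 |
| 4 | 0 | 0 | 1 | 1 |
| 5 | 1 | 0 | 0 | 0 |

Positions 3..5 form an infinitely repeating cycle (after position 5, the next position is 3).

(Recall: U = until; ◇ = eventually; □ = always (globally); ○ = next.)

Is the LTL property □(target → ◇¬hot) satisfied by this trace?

target → ◇¬hot holds at every position 0..5, and those are all positions ever visited, so □(target → ◇¬hot) holds.
Positions where target holds: 0, 1, 2.
Check ◇¬hot at each: 0→ok, 1→ok, 2→ok.

Satisfied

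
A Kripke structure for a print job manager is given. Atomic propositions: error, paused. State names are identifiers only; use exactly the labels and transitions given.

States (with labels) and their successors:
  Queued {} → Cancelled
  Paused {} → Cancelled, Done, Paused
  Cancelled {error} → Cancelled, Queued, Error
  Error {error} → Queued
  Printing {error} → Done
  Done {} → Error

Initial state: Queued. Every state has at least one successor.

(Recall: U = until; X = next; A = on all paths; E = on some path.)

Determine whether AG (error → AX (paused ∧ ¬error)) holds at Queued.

Violated

States satisfying error → AX (paused ∧ ¬error): {Queued, Paused, Done}.
States satisfying AG (error → AX (paused ∧ ¬error)): ∅.
Cancelled is reachable from Queued and violates error → AX (paused ∧ ¬error), so AG fails at Queued.
Queued ∉ Sat(AG (error → AX (paused ∧ ¬error))).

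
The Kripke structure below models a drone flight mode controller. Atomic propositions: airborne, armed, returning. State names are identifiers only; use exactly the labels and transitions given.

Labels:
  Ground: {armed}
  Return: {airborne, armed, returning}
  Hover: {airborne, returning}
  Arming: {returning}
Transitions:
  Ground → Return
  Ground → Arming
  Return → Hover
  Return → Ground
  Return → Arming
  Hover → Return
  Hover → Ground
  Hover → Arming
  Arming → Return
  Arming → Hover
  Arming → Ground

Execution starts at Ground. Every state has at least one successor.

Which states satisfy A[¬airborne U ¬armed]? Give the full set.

{Hover, Arming}

States satisfying ¬airborne: {Ground, Arming}.
States satisfying ¬armed: {Hover, Arming}.
States satisfying A[¬airborne U ¬armed]: {Hover, Arming}.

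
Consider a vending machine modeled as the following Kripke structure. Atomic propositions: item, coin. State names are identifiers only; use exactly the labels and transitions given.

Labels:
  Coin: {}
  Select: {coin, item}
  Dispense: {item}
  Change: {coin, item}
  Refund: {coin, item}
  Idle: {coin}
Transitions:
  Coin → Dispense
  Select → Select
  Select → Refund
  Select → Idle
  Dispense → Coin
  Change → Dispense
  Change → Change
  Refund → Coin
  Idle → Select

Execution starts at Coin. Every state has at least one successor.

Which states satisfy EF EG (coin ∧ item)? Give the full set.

States satisfying EG (coin ∧ item): {Select, Change}.
States satisfying EF EG (coin ∧ item): {Select, Change, Idle}.

{Select, Change, Idle}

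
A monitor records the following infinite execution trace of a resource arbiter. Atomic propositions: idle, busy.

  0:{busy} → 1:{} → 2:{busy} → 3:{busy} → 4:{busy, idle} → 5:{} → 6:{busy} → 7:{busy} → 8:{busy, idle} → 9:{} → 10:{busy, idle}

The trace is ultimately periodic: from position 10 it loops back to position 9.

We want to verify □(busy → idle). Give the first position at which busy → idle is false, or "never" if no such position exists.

0

At position 0 the labels are {busy}, so busy → idle is false there. This is the first violation.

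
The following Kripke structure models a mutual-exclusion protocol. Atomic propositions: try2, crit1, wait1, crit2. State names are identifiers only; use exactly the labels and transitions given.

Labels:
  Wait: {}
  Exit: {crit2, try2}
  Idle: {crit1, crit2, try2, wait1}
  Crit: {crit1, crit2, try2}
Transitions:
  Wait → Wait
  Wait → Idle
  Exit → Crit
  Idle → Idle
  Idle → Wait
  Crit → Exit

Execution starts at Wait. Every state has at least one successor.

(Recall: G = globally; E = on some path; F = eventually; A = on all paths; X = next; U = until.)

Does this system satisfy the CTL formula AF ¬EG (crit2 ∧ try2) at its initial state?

States satisfying ¬EG (crit2 ∧ try2): {Wait}.
States satisfying AF ¬EG (crit2 ∧ try2): {Wait}.
Wait ∈ Sat(AF ¬EG (crit2 ∧ try2)).

Yes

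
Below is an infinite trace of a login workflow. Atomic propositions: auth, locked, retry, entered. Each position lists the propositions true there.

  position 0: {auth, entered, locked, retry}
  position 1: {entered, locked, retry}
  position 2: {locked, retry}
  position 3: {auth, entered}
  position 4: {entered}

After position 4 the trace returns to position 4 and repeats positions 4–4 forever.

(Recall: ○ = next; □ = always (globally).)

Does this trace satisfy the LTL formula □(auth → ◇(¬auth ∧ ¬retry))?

Holds

auth → ◇(¬auth ∧ ¬retry) holds at every position 0..4, and those are all positions ever visited, so □(auth → ◇(¬auth ∧ ¬retry)) holds.
Positions where auth holds: 0, 3.
Check ◇(¬auth ∧ ¬retry) at each: 0→ok, 3→ok.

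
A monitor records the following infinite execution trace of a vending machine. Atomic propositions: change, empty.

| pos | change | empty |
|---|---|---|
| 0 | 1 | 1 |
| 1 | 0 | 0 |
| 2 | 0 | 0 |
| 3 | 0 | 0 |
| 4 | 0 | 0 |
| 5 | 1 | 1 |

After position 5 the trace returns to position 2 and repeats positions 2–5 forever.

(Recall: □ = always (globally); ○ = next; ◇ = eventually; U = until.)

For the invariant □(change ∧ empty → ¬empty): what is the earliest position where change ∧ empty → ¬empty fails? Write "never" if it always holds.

At position 0 the labels are {change, empty}, so change ∧ empty → ¬empty is false there. This is the first violation.

0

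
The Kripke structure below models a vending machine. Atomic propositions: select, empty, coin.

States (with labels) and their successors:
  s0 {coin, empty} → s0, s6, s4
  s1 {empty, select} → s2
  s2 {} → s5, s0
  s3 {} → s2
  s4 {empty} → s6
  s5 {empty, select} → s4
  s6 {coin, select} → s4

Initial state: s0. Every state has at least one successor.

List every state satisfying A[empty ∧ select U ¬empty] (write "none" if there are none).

{s1, s2, s3, s6}

States satisfying empty ∧ select: {s1, s5}.
States satisfying ¬empty: {s2, s3, s6}.
States satisfying A[empty ∧ select U ¬empty]: {s1, s2, s3, s6}.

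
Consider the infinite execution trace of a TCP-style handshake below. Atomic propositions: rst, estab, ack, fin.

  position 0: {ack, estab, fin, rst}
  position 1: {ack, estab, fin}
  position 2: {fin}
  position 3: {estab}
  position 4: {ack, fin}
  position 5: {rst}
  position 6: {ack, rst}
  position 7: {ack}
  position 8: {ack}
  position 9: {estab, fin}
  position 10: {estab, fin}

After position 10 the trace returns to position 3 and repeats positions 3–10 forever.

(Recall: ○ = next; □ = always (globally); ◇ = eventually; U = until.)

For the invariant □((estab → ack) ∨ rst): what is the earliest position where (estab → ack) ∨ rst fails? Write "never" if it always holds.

3

Check (estab → ack) ∨ rst at each position in order: 0 ✓, 1 ✓, 2 ✓.
At position 3 the labels are {estab}, so (estab → ack) ∨ rst is false there. This is the first violation.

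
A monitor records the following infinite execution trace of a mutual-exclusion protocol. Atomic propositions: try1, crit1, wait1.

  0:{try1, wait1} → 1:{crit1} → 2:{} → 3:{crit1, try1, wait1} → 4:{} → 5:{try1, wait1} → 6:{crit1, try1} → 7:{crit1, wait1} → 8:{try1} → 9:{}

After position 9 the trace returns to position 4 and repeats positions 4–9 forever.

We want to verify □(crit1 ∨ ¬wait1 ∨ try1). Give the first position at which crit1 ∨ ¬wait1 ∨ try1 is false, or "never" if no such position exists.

crit1 ∨ ¬wait1 ∨ try1 holds at every position 0..9, and those are all the positions the trace ever visits, so the invariant □(crit1 ∨ ¬wait1 ∨ try1) is never violated.

never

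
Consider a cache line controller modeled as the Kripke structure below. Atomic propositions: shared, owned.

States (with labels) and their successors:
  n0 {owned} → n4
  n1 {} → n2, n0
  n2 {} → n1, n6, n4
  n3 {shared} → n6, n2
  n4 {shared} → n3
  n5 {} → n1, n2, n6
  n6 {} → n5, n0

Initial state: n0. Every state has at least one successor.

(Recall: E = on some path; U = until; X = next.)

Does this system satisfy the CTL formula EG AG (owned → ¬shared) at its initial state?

Satisfied

States satisfying AG (owned → ¬shared): {n0, n1, n2, n3, n4, n5, n6}.
States satisfying EG AG (owned → ¬shared): {n0, n1, n2, n3, n4, n5, n6}.
n0 ∈ Sat(EG AG (owned → ¬shared)).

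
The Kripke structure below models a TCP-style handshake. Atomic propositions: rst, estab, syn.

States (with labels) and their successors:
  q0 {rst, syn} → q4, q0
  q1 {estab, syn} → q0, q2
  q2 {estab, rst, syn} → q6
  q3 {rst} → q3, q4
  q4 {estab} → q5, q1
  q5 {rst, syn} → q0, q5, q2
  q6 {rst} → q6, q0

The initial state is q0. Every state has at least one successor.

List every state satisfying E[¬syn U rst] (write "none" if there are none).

States satisfying ¬syn: {q3, q4, q6}.
States satisfying rst: {q0, q2, q3, q5, q6}.
States satisfying E[¬syn U rst]: {q0, q2, q3, q4, q5, q6}.

{q0, q2, q3, q4, q5, q6}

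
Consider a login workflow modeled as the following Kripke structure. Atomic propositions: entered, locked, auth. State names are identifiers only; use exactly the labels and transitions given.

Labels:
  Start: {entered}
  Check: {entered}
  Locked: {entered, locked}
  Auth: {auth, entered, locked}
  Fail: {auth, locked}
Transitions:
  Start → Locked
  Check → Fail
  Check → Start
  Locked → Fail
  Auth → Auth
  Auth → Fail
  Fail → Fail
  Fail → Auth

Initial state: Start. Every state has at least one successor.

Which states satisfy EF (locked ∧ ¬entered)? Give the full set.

{Start, Check, Locked, Auth, Fail}

States satisfying locked ∧ ¬entered: {Fail}.
States satisfying EF (locked ∧ ¬entered): {Start, Check, Locked, Auth, Fail}.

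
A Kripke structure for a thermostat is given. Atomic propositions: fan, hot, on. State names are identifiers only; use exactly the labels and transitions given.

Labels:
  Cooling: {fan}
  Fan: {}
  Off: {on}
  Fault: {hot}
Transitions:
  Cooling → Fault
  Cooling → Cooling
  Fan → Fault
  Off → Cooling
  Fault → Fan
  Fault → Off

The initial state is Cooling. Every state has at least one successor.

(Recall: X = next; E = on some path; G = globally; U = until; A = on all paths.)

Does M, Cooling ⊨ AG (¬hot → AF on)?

States satisfying ¬hot → AF on: {Off, Fault}.
States satisfying AG (¬hot → AF on): ∅.
Cooling is reachable from Cooling and violates ¬hot → AF on, so AG fails at Cooling.
Cooling ∉ Sat(AG (¬hot → AF on)).

No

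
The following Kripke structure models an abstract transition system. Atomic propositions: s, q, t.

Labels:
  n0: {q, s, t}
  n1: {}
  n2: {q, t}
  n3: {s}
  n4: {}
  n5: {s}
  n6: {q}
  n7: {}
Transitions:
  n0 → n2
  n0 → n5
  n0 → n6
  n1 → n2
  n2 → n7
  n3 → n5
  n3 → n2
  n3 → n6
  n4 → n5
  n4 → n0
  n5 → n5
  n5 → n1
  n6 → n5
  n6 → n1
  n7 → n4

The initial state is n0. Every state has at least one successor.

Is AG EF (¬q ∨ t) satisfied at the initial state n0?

States satisfying EF (¬q ∨ t): {n0, n1, n2, n3, n4, n5, n6, n7}.
States satisfying AG EF (¬q ∨ t): {n0, n1, n2, n3, n4, n5, n6, n7}.
Every state reachable from n0 satisfies EF (¬q ∨ t).
n0 ∈ Sat(AG EF (¬q ∨ t)).

Yes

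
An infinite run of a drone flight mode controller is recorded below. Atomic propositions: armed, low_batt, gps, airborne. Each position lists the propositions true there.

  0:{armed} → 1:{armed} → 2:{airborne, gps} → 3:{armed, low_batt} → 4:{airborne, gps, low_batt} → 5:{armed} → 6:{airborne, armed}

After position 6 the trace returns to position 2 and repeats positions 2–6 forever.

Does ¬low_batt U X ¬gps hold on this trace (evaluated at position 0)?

Satisfied

Walking from position 0: X ¬gps first holds at position 0, and ¬low_batt holds at every earlier position along the way, so ¬low_batt U X ¬gps holds.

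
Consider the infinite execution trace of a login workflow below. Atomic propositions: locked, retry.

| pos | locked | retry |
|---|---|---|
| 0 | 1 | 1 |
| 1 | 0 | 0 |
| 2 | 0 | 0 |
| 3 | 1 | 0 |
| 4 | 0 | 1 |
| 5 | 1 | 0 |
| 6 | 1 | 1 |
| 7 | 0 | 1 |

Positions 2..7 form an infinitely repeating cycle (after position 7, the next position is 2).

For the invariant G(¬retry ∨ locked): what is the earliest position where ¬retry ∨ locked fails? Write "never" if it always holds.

4

Check ¬retry ∨ locked at each position in order: 0 ✓, 1 ✓, 2 ✓, 3 ✓.
At position 4 the labels are {retry}, so ¬retry ∨ locked is false there. This is the first violation.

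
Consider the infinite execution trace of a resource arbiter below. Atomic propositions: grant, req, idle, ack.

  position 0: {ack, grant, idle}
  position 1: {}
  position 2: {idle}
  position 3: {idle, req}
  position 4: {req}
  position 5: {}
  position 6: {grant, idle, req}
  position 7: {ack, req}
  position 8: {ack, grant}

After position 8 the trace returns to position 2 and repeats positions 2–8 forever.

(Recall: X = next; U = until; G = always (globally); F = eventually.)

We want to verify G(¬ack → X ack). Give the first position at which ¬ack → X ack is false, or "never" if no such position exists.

Check ¬ack → X ack at each position in order: 0 ✓.
At position 1 the labels are {} and the next position 2 has {idle}, so ¬ack → X ack is false there. This is the first violation.

1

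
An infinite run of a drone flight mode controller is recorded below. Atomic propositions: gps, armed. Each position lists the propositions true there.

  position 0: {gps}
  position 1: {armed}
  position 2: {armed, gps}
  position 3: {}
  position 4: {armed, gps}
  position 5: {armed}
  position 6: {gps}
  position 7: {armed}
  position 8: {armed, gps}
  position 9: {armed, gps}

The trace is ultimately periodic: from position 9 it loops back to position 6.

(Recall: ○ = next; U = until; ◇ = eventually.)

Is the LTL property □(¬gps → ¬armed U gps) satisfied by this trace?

¬gps → ¬armed U gps must hold at every position from 0 onward. It fails at position 1, so □(¬gps → ¬armed U gps) is false.
Positions where ¬gps holds: 1, 3, 5, 7.
Check ¬armed U gps at each: 1→fails, 3→ok, 5→fails, 7→fails.

Does not hold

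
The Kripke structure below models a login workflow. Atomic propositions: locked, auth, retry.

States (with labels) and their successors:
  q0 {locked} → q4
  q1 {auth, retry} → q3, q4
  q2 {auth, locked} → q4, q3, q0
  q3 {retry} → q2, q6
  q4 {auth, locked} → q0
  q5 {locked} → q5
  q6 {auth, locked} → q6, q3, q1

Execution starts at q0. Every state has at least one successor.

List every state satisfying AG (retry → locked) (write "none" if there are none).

States satisfying retry → locked: {q0, q2, q4, q5, q6}.
States satisfying AG (retry → locked): {q0, q4, q5}.

{q0, q4, q5}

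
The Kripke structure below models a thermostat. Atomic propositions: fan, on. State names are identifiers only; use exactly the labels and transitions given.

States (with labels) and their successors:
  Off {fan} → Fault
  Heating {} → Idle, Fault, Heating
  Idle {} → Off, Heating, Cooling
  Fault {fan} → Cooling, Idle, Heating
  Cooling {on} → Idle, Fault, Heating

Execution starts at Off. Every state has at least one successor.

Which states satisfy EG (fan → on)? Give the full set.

States satisfying fan → on: {Heating, Idle, Cooling}.
States satisfying EG (fan → on): {Heating, Idle, Cooling}.

{Heating, Idle, Cooling}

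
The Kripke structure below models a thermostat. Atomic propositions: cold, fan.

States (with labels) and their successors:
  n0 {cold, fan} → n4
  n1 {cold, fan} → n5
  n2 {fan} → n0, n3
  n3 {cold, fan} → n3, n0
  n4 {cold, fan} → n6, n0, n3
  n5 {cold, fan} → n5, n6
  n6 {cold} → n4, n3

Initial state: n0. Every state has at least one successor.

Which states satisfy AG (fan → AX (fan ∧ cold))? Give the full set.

none

States satisfying fan → AX (fan ∧ cold): {n0, n1, n2, n3, n6}.
States satisfying AG (fan → AX (fan ∧ cold)): ∅.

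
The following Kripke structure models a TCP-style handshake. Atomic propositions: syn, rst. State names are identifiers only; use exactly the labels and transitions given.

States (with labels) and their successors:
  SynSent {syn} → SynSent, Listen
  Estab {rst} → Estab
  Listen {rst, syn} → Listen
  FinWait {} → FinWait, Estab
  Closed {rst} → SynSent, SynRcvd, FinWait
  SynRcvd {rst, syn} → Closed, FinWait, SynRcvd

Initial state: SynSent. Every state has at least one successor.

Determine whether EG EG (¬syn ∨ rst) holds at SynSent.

States satisfying EG (¬syn ∨ rst): {Estab, Listen, FinWait, Closed, SynRcvd}.
States satisfying EG EG (¬syn ∨ rst): {Estab, Listen, FinWait, Closed, SynRcvd}.
No suitable path/successor from SynSent witnesses the formula.
SynSent ∉ Sat(EG EG (¬syn ∨ rst)).

Does not hold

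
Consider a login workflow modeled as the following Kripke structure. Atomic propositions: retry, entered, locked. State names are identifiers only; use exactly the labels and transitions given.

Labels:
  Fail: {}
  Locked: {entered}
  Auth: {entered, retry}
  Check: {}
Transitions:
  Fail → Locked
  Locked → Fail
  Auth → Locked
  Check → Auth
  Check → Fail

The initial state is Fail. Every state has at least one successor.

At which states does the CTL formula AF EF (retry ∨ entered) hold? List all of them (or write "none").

{Fail, Locked, Auth, Check}

States satisfying EF (retry ∨ entered): {Fail, Locked, Auth, Check}.
States satisfying AF EF (retry ∨ entered): {Fail, Locked, Auth, Check}.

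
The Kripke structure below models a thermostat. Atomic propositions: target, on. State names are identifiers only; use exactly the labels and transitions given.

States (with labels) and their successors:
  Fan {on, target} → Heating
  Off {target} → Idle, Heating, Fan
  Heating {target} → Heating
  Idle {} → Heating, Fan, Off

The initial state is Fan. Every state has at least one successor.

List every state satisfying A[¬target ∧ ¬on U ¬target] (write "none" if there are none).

{Idle}

States satisfying ¬target ∧ ¬on: {Idle}.
States satisfying ¬target: {Idle}.
States satisfying A[¬target ∧ ¬on U ¬target]: {Idle}.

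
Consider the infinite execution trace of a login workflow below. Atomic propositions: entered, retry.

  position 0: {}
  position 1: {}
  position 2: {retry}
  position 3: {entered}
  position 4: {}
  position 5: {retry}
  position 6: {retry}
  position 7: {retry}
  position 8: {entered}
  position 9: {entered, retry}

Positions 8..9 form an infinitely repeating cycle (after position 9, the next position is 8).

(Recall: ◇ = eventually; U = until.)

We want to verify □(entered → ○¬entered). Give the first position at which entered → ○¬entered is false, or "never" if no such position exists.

8

Check entered → ○¬entered at each position in order: 0 ✓, 1 ✓, 2 ✓, 3 ✓, 4 ✓, 5 ✓, 6 ✓, 7 ✓.
At position 8 the labels are {entered} and the next position 9 has {entered, retry}, so entered → ○¬entered is false there. This is the first violation.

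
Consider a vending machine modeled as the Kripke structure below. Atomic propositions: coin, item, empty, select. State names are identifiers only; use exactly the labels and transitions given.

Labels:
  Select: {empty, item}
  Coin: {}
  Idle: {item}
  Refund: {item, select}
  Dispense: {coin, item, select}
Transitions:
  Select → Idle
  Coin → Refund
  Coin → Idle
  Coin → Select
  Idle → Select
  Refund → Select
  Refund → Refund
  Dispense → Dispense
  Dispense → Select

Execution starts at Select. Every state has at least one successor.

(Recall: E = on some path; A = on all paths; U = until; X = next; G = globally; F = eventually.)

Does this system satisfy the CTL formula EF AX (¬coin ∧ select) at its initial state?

States satisfying AX (¬coin ∧ select): ∅.
States satisfying EF AX (¬coin ∧ select): ∅.
No suitable path/successor from Select witnesses the formula.
Select ∉ Sat(EF AX (¬coin ∧ select)).

Violated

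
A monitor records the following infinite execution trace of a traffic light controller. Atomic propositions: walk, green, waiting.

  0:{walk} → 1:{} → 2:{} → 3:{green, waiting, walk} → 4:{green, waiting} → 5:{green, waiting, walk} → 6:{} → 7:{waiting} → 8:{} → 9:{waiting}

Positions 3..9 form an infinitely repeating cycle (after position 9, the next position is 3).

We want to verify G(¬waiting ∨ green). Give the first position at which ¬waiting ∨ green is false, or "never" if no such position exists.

Check ¬waiting ∨ green at each position in order: 0 ✓, 1 ✓, 2 ✓, 3 ✓, 4 ✓, 5 ✓, 6 ✓.
At position 7 the labels are {waiting}, so ¬waiting ∨ green is false there. This is the first violation.

7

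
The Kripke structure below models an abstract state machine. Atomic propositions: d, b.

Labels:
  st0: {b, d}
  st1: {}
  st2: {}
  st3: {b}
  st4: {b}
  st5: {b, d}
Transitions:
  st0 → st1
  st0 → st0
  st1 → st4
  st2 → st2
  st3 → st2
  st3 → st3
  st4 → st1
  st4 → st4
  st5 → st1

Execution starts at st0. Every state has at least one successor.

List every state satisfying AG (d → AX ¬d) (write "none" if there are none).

{st1, st2, st3, st4, st5}

States satisfying d → AX ¬d: {st1, st2, st3, st4, st5}.
States satisfying AG (d → AX ¬d): {st1, st2, st3, st4, st5}.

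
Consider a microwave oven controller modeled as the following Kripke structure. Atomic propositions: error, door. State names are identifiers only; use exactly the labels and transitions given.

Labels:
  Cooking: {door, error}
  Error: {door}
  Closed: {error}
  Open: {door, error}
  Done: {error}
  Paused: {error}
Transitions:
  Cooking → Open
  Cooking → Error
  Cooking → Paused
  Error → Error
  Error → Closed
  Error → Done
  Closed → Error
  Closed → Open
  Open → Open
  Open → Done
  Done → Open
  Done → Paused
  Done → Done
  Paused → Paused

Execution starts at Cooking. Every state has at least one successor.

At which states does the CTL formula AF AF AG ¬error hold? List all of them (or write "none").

none

States satisfying AF AG ¬error: ∅.
States satisfying AF AF AG ¬error: ∅.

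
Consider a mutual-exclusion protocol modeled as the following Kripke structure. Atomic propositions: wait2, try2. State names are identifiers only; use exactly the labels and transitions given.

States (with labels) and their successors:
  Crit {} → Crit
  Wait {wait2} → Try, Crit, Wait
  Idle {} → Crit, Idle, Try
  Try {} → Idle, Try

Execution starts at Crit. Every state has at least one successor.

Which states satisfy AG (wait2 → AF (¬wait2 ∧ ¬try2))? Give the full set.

States satisfying wait2 → AF (¬wait2 ∧ ¬try2): {Crit, Idle, Try}.
States satisfying AG (wait2 → AF (¬wait2 ∧ ¬try2)): {Crit, Idle, Try}.

{Crit, Idle, Try}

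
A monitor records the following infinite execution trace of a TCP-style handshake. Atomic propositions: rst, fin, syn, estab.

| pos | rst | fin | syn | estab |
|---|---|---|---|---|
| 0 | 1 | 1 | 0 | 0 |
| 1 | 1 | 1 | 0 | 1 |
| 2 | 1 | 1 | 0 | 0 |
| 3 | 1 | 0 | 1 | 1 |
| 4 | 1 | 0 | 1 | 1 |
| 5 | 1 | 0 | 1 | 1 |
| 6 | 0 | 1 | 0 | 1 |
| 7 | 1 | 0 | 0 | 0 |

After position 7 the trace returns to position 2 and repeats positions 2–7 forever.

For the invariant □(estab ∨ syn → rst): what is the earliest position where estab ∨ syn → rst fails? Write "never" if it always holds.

6

Check estab ∨ syn → rst at each position in order: 0 ✓, 1 ✓, 2 ✓, 3 ✓, 4 ✓, 5 ✓.
At position 6 the labels are {estab, fin}, so estab ∨ syn → rst is false there. This is the first violation.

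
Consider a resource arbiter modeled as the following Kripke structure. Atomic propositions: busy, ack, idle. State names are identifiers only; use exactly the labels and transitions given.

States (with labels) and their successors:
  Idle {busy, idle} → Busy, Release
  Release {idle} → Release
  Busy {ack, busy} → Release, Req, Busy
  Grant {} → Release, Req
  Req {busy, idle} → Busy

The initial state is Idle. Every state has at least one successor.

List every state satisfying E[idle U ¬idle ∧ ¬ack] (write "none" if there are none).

States satisfying idle: {Idle, Release, Req}.
States satisfying ¬idle ∧ ¬ack: {Grant}.
States satisfying E[idle U ¬idle ∧ ¬ack]: {Grant}.

{Grant}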